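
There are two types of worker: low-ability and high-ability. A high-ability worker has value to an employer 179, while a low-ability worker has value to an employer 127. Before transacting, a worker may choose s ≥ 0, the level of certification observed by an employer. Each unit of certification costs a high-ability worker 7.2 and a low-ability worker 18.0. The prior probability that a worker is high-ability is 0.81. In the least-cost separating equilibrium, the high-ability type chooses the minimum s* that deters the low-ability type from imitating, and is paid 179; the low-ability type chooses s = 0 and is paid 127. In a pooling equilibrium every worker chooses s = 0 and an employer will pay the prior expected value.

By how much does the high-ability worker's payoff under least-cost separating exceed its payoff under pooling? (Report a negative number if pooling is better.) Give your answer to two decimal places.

-10.92

Least-cost separating signal: s* solves 127 = 179 − 18.0·s*, so s* = (179 − 127)/18.0 ≈ 2.8889.
High-ability type's separating payoff: 179 − 7.2 × s* = 179 − 7.2 × (179 − 127)/18.0 = 179 − 374.4/18.0 = 158.2.
Pooling payoff: 0.81 × 179 + 0.19 × 127 = 169.12.
Difference: 158.2 − 169.12 = -10.92.
The high-ability type would prefer the pooling outcome.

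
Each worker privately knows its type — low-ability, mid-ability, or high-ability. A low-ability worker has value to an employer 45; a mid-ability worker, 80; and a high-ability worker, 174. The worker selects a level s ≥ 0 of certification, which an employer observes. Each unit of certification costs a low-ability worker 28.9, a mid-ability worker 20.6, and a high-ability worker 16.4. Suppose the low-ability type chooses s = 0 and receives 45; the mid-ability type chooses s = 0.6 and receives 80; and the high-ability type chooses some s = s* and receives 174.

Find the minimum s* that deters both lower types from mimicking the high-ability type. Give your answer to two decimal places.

Low-ability type (on-path payoff 45) won't mimic when 45 ≥ 174 − 28.9·s*, i.e. s* ≥ 4.46.
Mid-ability type (on-path payoff 80 − 20.6×0.6 = 67.64) won't mimic when 67.64 ≥ 174 − 20.6·s*, i.e. s* ≥ 5.16.
Both must hold, so s* = max(4.46, 5.16) = 5.16. The mid-ability type's constraint binds.

5.16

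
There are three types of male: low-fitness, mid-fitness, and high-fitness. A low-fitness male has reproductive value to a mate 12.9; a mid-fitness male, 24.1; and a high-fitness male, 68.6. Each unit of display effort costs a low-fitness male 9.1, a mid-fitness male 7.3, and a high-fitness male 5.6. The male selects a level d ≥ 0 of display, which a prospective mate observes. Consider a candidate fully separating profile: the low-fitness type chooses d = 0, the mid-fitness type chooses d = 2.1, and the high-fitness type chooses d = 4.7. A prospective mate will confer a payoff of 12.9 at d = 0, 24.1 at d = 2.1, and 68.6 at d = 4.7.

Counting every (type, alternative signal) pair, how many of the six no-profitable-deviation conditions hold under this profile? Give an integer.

Mid-fitness (own payoff 24.1 − 7.3×2.1 = 8.77): to d=0 gives 12.9 → profitable ✗; to d=4.7 gives 68.6 − 7.3×4.7 = 34.29 → profitable ✗.
High-fitness (own payoff 68.6 − 5.6×4.7 = 42.28): to d=0 gives 12.9 → no gain ✓; to d=2.1 gives 24.1 − 5.6×2.1 = 12.34 → no gain ✓.
Low-fitness (own payoff 12.9): to d=2.1 gives 24.1 − 9.1×2.1 = 4.99 → no gain ✓; to d=4.7 gives 68.6 − 9.1×4.7 = 25.83 → profitable ✗.
3 of the 6 constraints hold; not an equilibrium.

3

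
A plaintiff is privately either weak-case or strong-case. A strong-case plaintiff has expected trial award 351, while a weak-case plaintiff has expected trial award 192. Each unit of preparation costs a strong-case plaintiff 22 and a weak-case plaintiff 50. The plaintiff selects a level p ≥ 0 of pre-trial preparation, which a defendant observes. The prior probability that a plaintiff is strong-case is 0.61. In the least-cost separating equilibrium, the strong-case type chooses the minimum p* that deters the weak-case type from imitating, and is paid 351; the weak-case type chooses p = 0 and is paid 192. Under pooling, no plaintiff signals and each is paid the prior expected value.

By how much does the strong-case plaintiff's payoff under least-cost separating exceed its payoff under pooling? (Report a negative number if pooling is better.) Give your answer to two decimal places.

Least-cost separating signal: p* solves 192 = 351 − 50·p*, so p* = (351 − 192)/50 = 3.18.
Strong-case type's separating payoff: 351 − 22 × p* = 351 − 22 × (351 − 192)/50 = 351 − 3498/50 = 281.04.
Pooling payoff: 0.61 × 351 + 0.39 × 192 = 288.99.
Difference: 281.04 − 288.99 = -7.95.
The strong-case type would prefer the pooling outcome.

-7.95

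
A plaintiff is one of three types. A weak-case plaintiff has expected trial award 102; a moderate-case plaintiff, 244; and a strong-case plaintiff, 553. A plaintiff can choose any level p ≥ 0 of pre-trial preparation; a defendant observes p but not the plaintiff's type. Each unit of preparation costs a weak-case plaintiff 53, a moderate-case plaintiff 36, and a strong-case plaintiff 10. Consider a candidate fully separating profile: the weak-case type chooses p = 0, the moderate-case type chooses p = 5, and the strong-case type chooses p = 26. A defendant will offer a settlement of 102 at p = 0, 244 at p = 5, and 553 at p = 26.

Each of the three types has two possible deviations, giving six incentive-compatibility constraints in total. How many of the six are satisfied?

5

Moderate-case (own payoff 244 − 36×5 = 64): to p=0 gives 102 → profitable ✗; to p=26 gives 553 − 36×26 = -383 → no gain ✓.
Strong-case (own payoff 553 − 10×26 = 293): to p=0 gives 102 → no gain ✓; to p=5 gives 244 − 10×5 = 194 → no gain ✓.
Weak-case (own payoff 102): to p=5 gives 244 − 53×5 = -21 → no gain ✓; to p=26 gives 553 − 53×26 = -825 → no gain ✓.
5 of the 6 constraints hold; not an equilibrium.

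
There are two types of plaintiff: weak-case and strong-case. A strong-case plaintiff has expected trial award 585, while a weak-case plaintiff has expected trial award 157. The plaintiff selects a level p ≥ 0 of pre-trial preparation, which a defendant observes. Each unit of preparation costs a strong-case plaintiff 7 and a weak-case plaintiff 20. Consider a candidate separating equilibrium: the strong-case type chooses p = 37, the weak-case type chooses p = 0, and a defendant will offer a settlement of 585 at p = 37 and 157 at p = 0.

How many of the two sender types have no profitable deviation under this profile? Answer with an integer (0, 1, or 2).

Weak-case type: stay at 0 → 157; mimic → 585 − 20 × 37 = -155. IC holds (157 ≥ -155).
Strong-case type: signal → 585 − 7 × 37 = 326; deviate to 0 → 157. IC holds (326 ≥ 157).
2 of 2 constraints hold, so this is a separating equilibrium.

2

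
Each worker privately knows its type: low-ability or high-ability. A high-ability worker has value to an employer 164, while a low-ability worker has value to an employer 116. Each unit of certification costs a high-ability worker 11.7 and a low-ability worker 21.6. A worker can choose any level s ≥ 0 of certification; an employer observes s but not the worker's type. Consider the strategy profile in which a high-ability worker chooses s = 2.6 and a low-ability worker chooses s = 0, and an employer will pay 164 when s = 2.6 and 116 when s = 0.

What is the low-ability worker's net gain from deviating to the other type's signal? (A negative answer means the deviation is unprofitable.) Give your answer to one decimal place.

-8.2

Playing s = 0 the low-ability worker receives 116.
Deviating to s = 2.6 brings payment 164 at cost 21.6 × 2.6 = 56.16, netting 107.84.
Gain from deviating: 107.84 − 116 = -8.16, i.e. -8.2 to one decimal place.
The gain is negative, so the low-ability type's incentive-compatibility constraint is satisfied.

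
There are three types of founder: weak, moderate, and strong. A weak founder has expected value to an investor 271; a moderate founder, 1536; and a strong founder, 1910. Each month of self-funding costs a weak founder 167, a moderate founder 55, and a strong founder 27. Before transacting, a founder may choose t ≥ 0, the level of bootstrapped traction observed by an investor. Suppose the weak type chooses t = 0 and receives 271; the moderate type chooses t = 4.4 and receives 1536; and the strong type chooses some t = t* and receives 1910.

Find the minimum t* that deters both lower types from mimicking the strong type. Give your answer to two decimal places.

11.20

Weak type (on-path payoff 271) won't mimic when 271 ≥ 1910 − 167·t*, i.e. t* ≥ 9.81.
Moderate type (on-path payoff 1536 − 55×4.4 = 1294) won't mimic when 1294 ≥ 1910 − 55·t*, i.e. t* ≥ 11.20.
Both must hold, so t* = max(9.81, 11.20) = 11.20. The moderate type's constraint binds.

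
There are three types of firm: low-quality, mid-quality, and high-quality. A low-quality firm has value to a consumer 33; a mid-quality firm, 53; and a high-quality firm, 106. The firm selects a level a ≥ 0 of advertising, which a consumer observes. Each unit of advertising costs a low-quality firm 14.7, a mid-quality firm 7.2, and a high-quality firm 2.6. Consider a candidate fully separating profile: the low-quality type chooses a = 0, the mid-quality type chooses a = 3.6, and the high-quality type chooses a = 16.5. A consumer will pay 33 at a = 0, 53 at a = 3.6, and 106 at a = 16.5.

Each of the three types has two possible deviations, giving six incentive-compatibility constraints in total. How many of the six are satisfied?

Low-quality (own payoff 33): to a=3.6 gives 53 − 14.7×3.6 = 0.08 → no gain ✓; to a=16.5 gives 106 − 14.7×16.5 = -136.55 → no gain ✓.
Mid-quality (own payoff 53 − 7.2×3.6 = 27.08): to a=0 gives 33 → profitable ✗; to a=16.5 gives 106 − 7.2×16.5 = -12.8 → no gain ✓.
High-quality (own payoff 106 − 2.6×16.5 = 63.1): to a=0 gives 33 → no gain ✓; to a=3.6 gives 53 − 2.6×3.6 = 43.64 → no gain ✓.
5 of the 6 constraints hold; not an equilibrium.

5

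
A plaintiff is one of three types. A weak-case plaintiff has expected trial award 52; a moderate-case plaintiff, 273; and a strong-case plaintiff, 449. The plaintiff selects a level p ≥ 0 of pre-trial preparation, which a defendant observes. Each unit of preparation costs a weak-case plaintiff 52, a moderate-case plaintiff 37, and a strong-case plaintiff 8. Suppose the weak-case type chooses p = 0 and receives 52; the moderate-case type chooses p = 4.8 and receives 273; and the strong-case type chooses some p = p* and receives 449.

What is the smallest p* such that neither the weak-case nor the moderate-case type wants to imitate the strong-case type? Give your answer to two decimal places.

Moderate-case type (on-path payoff 273 − 37×4.8 = 95.4) won't mimic when 95.4 ≥ 449 − 37·p*, i.e. p* ≥ 9.56.
Weak-case type (on-path payoff 52) won't mimic when 52 ≥ 449 − 52·p*, i.e. p* ≥ 7.63.
Both must hold, so p* = max(7.63, 9.56) = 9.56. The moderate-case type's constraint binds.

9.56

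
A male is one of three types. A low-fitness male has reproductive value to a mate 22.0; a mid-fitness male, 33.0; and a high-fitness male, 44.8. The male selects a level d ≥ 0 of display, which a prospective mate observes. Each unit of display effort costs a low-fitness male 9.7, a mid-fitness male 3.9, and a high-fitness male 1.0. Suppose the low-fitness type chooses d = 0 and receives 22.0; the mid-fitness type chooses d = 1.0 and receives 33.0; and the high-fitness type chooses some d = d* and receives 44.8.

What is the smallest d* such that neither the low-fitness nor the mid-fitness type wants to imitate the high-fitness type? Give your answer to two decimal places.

4.03

Mid-fitness type (on-path payoff 33.0 − 3.9×1.0 = 29.1) won't mimic when 29.1 ≥ 44.8 − 3.9·d*, i.e. d* ≥ 4.03.
Low-fitness type (on-path payoff 22.0) won't mimic when 22.0 ≥ 44.8 − 9.7·d*, i.e. d* ≥ 2.35.
Both must hold, so d* = max(2.35, 4.03) = 4.03. The mid-fitness type's constraint binds.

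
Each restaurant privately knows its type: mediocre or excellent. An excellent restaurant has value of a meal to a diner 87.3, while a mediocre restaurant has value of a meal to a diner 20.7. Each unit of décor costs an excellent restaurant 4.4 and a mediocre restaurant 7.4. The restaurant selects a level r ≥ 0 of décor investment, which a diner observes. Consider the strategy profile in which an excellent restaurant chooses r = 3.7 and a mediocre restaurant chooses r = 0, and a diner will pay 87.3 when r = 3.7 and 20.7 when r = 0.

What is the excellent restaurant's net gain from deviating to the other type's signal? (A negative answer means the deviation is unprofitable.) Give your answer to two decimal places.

-50.32

Playing r = 3.7 the excellent restaurant receives 87.3 − 4.4 × 3.7 = 71.02.
Deviating to r = 0 yields 20.7 instead.
Gain from deviating: 20.7 − 71.02 = -50.32.
The gain is negative, so the excellent type's incentive-compatibility constraint is satisfied.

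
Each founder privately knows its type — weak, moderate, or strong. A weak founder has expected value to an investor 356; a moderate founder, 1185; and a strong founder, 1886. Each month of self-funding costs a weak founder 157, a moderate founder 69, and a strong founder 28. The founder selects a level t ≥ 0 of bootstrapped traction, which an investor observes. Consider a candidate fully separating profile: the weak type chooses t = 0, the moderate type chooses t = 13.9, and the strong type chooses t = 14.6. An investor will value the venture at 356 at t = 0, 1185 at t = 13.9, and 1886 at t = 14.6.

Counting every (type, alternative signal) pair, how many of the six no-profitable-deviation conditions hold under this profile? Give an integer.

Moderate (own payoff 1185 − 69×13.9 = 225.9): to t=0 gives 356 → profitable ✗; to t=14.6 gives 1886 − 69×14.6 = 878.6 → profitable ✗.
Strong (own payoff 1886 − 28×14.6 = 1477.2): to t=0 gives 356 → no gain ✓; to t=13.9 gives 1185 − 28×13.9 = 795.8 → no gain ✓.
Weak (own payoff 356): to t=13.9 gives 1185 − 157×13.9 = -997.3 → no gain ✓; to t=14.6 gives 1886 − 157×14.6 = -406.2 → no gain ✓.
4 of the 6 constraints hold; not an equilibrium.

4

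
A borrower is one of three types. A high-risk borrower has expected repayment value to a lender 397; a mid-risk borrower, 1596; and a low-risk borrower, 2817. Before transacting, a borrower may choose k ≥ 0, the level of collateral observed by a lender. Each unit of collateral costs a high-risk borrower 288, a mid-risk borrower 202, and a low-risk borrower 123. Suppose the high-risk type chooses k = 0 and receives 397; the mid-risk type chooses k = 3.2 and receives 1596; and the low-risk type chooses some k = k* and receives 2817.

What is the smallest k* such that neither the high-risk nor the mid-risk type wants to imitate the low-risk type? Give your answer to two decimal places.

Mid-risk type (on-path payoff 1596 − 202×3.2 = 949.6) won't mimic when 949.6 ≥ 2817 − 202·k*, i.e. k* ≥ 9.24.
High-risk type (on-path payoff 397) won't mimic when 397 ≥ 2817 − 288·k*, i.e. k* ≥ 8.40.
Both must hold, so k* = max(8.40, 9.24) = 9.24. The mid-risk type's constraint binds.

9.24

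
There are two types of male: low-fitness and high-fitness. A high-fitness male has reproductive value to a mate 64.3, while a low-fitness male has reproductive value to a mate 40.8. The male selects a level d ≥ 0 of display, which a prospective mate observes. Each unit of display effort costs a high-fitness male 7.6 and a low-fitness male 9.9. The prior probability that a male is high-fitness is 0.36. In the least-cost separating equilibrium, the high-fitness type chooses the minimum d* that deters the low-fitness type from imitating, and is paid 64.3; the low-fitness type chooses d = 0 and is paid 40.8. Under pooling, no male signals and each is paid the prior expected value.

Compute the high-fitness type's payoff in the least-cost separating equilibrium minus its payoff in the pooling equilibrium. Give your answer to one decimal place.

Least-cost separating signal: d* solves 40.8 = 64.3 − 9.9·d*, so d* = (64.3 − 40.8)/9.9 ≈ 2.3737.
High-fitness type's separating payoff: 64.3 − 7.6 × d* = 64.3 − 7.6 × (64.3 − 40.8)/9.9 = 64.3 − 178.6/9.9 ≈ 46.260.
Pooling payoff: 0.36 × 64.3 + 0.64 × 40.8 = 49.26.
Difference: 46.260 − 49.26 = -3.0.
The high-fitness type would prefer the pooling outcome.

-3.0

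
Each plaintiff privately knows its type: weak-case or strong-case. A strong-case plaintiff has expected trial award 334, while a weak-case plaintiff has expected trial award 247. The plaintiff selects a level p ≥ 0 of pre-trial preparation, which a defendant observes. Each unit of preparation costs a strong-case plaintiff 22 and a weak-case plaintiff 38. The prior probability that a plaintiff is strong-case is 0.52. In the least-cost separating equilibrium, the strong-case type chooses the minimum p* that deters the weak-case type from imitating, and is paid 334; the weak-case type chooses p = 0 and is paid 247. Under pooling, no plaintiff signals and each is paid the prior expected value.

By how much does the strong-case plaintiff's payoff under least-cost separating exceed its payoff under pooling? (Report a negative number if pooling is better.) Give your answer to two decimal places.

Least-cost separating signal: p* solves 247 = 334 − 38·p*, so p* = (334 − 247)/38 ≈ 2.2895.
Strong-case type's separating payoff: 334 − 22 × p* = 334 − 22 × (334 − 247)/38 = 334 − 1914/38 ≈ 283.6316.
Pooling payoff: 0.52 × 334 + 0.48 × 247 = 292.24.
Difference: 283.6316 − 292.24 = -8.6084, i.e. -8.61 to two decimal places.
The strong-case type would prefer the pooling outcome.

-8.61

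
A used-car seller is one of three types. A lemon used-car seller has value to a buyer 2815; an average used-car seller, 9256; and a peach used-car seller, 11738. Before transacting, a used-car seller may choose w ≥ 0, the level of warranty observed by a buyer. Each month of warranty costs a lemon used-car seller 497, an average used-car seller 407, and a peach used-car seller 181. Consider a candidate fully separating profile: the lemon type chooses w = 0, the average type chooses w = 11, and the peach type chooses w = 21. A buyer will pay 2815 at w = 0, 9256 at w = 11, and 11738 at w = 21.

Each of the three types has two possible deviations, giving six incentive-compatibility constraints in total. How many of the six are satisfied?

Average (own payoff 9256 − 407×11 = 4779): to w=0 gives 2815 → no gain ✓; to w=21 gives 11738 − 407×21 = 3191 → no gain ✓.
Lemon (own payoff 2815): to w=11 gives 9256 − 497×11 = 3789 → profitable ✗; to w=21 gives 11738 − 497×21 = 1301 → no gain ✓.
Peach (own payoff 11738 − 181×21 = 7937): to w=0 gives 2815 → no gain ✓; to w=11 gives 9256 − 181×11 = 7265 → no gain ✓.
5 of the 6 constraints hold; not an equilibrium.

5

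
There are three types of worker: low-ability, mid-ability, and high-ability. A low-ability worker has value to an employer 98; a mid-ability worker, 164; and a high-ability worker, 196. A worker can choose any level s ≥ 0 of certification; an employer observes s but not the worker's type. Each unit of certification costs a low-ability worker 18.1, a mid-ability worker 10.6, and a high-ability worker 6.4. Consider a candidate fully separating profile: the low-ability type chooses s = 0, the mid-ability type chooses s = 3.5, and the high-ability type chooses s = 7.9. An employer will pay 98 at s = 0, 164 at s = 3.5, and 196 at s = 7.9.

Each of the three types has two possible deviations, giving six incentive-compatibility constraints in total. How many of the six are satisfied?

5

Low-ability (own payoff 98): to s=3.5 gives 164 − 18.1×3.5 = 100.65 → profitable ✗; to s=7.9 gives 196 − 18.1×7.9 = 53.01 → no gain ✓.
High-ability (own payoff 196 − 6.4×7.9 = 145.44): to s=0 gives 98 → no gain ✓; to s=3.5 gives 164 − 6.4×3.5 = 141.6 → no gain ✓.
Mid-ability (own payoff 164 − 10.6×3.5 = 126.9): to s=0 gives 98 → no gain ✓; to s=7.9 gives 196 − 10.6×7.9 = 112.26 → no gain ✓.
5 of the 6 constraints hold; not an equilibrium.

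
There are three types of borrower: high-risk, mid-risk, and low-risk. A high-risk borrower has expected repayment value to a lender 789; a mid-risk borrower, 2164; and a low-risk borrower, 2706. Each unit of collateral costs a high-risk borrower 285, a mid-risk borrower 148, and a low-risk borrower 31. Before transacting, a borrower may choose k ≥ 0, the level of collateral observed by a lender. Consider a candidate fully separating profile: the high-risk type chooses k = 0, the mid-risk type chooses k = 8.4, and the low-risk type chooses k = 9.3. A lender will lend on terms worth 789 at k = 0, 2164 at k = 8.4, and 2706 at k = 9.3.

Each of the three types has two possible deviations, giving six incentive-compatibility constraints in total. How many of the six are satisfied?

High-risk (own payoff 789): to k=8.4 gives 2164 − 285×8.4 = -230 → no gain ✓; to k=9.3 gives 2706 − 285×9.3 = 55.5 → no gain ✓.
Mid-risk (own payoff 2164 − 148×8.4 = 920.8): to k=0 gives 789 → no gain ✓; to k=9.3 gives 2706 − 148×9.3 = 1329.6 → profitable ✗.
Low-risk (own payoff 2706 − 31×9.3 = 2417.7): to k=0 gives 789 → no gain ✓; to k=8.4 gives 2164 − 31×8.4 = 1903.6 → no gain ✓.
5 of the 6 constraints hold; not an equilibrium.

5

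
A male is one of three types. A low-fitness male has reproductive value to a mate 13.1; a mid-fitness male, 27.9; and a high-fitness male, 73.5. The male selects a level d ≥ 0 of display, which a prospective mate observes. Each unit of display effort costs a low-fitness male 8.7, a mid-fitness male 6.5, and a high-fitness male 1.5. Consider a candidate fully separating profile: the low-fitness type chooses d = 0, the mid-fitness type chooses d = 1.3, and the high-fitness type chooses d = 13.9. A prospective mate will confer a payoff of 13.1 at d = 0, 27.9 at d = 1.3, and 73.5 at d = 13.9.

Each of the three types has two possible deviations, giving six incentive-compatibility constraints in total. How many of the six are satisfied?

Low-fitness (own payoff 13.1): to d=1.3 gives 27.9 − 8.7×1.3 = 16.59 → profitable ✗; to d=13.9 gives 73.5 − 8.7×13.9 = -47.43 → no gain ✓.
Mid-fitness (own payoff 27.9 − 6.5×1.3 = 19.45): to d=0 gives 13.1 → no gain ✓; to d=13.9 gives 73.5 − 6.5×13.9 = -16.85 → no gain ✓.
High-fitness (own payoff 73.5 − 1.5×13.9 = 52.65): to d=0 gives 13.1 → no gain ✓; to d=1.3 gives 27.9 − 1.5×1.3 = 25.95 → no gain ✓.
5 of the 6 constraints hold; not an equilibrium.

5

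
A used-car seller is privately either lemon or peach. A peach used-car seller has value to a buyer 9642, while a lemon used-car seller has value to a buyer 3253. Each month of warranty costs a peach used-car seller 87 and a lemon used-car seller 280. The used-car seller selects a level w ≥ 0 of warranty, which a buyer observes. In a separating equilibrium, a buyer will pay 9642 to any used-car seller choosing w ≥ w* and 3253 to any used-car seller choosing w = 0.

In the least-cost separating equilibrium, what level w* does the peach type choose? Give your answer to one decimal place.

A lemon used-car seller choosing w = 0 receives 3253.
Imitating at w* instead would pay 9642 at cost 280·w*, netting 9642 − 280·w*.
Indifference: 3253 = 9642 − 280·w*, so w* = (9642 − 3253) / 280 ≈ 22.8.
This is the lemon type's binding incentive-compatibility constraint; any w ≥ 22.8 sustains separation on that side.

22.8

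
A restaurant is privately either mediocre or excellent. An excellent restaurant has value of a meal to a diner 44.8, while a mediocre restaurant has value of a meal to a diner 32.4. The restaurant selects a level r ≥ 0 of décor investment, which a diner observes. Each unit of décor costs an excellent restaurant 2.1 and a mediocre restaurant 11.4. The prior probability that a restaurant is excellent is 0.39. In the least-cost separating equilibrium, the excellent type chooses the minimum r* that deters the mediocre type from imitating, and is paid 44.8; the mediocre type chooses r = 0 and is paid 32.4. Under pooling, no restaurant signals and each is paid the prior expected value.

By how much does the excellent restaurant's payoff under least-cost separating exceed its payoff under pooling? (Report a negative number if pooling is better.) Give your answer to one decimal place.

5.3

Least-cost separating signal: r* solves 32.4 = 44.8 − 11.4·r*, so r* = (44.8 − 32.4)/11.4 ≈ 1.0877.
Excellent type's separating payoff: 44.8 − 2.1 × r* = 44.8 − 2.1 × (44.8 − 32.4)/11.4 = 44.8 − 26.04/11.4 ≈ 42.516.
Pooling payoff: 0.39 × 44.8 + 0.61 × 32.4 = 37.236.
Difference: 42.516 − 37.236 = 5.28, i.e. 5.3 to one decimal place.
The excellent type prefers to separate.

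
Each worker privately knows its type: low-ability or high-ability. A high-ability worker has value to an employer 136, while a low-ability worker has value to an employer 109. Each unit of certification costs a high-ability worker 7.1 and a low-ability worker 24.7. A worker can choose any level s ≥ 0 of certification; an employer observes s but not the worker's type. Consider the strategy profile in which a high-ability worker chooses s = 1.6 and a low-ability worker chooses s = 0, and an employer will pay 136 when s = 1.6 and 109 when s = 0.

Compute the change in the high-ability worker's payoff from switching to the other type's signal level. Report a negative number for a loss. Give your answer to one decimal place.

-15.6

Playing s = 1.6 the high-ability worker receives 136 − 7.1 × 1.6 = 124.64.
Deviating to s = 0 yields 109 instead.
Gain from deviating: 109 − 124.64 = -15.64, i.e. -15.6 to one decimal place.
The gain is negative, so the high-ability type's incentive-compatibility constraint is satisfied.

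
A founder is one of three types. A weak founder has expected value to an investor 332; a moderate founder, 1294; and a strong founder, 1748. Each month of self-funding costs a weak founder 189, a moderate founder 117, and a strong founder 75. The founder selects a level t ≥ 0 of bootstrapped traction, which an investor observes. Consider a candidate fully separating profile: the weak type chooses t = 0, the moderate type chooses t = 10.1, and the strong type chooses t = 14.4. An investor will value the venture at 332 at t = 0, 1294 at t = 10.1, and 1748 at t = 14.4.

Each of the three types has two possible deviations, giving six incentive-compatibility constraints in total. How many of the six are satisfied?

5

Weak (own payoff 332): to t=10.1 gives 1294 − 189×10.1 = -614.9 → no gain ✓; to t=14.4 gives 1748 − 189×14.4 = -973.6 → no gain ✓.
Moderate (own payoff 1294 − 117×10.1 = 112.3): to t=0 gives 332 → profitable ✗; to t=14.4 gives 1748 − 117×14.4 = 63.2 → no gain ✓.
Strong (own payoff 1748 − 75×14.4 = 668): to t=0 gives 332 → no gain ✓; to t=10.1 gives 1294 − 75×10.1 = 536.5 → no gain ✓.
5 of the 6 constraints hold; not an equilibrium.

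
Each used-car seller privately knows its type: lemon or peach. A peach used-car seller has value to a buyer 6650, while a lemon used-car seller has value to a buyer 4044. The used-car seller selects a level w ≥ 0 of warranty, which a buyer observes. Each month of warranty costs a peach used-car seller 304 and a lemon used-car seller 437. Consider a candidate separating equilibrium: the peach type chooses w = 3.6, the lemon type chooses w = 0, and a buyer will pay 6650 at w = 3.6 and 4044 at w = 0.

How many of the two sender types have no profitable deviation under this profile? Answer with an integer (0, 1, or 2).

Peach type: signal → 6650 − 304 × 3.6 = 5555.6; deviate to 0 → 4044. IC holds (5555.6 ≥ 4044).
Lemon type: stay at 0 → 4044; mimic → 6650 − 437 × 3.6 = 5076.8. IC fails (4044 < 5076.8).
1 of 2 constraints hold, so this profile is not an equilibrium.

1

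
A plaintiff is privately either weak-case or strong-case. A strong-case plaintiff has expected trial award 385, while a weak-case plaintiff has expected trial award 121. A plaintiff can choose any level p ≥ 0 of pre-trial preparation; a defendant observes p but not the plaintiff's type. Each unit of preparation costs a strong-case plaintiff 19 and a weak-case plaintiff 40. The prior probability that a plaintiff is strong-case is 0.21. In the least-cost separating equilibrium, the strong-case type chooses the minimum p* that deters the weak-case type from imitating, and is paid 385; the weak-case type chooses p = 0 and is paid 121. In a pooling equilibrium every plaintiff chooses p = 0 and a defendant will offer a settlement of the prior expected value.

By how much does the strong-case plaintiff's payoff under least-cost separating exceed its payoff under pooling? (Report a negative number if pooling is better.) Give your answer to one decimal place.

Least-cost separating signal: p* solves 121 = 385 − 40·p*, so p* = (385 − 121)/40 = 6.6.
Strong-case type's separating payoff: 385 − 19 × p* = 385 − 19 × (385 − 121)/40 = 385 − 5016/40 = 259.6.
Pooling payoff: 0.21 × 385 + 0.79 × 121 = 176.44.
Difference: 259.6 − 176.44 = 83.16, i.e. 83.2 to one decimal place.
The strong-case type prefers to separate.

83.2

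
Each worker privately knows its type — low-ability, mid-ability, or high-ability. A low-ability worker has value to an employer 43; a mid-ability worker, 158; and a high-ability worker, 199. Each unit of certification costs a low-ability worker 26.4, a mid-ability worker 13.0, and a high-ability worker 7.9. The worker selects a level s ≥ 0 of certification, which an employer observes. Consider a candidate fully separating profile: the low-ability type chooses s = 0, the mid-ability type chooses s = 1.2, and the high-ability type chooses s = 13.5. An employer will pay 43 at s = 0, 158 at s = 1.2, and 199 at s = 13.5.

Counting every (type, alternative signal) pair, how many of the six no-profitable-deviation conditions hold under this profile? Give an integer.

High-ability (own payoff 199 − 7.9×13.5 = 92.35): to s=0 gives 43 → no gain ✓; to s=1.2 gives 158 − 7.9×1.2 = 148.52 → profitable ✗.
Low-ability (own payoff 43): to s=1.2 gives 158 − 26.4×1.2 = 126.32 → profitable ✗; to s=13.5 gives 199 − 26.4×13.5 = -157.4 → no gain ✓.
Mid-ability (own payoff 158 − 13.0×1.2 = 142.4): to s=0 gives 43 → no gain ✓; to s=13.5 gives 199 − 13.0×13.5 = 23.5 → no gain ✓.
4 of the 6 constraints hold; not an equilibrium.

4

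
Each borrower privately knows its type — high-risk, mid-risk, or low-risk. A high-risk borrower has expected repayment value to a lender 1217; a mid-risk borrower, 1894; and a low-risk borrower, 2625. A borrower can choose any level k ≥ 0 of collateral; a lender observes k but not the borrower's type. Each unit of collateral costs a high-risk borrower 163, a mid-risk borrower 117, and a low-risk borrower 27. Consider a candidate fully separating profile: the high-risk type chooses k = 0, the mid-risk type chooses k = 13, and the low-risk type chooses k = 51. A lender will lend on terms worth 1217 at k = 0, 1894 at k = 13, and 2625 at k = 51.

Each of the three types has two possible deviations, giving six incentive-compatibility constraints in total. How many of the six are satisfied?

High-risk (own payoff 1217): to k=13 gives 1894 − 163×13 = -225 → no gain ✓; to k=51 gives 2625 − 163×51 = -5688 → no gain ✓.
Mid-risk (own payoff 1894 − 117×13 = 373): to k=0 gives 1217 → profitable ✗; to k=51 gives 2625 − 117×51 = -3342 → no gain ✓.
Low-risk (own payoff 2625 − 27×51 = 1248): to k=0 gives 1217 → no gain ✓; to k=13 gives 1894 − 27×13 = 1543 → profitable ✗.
4 of the 6 constraints hold; not an equilibrium.

4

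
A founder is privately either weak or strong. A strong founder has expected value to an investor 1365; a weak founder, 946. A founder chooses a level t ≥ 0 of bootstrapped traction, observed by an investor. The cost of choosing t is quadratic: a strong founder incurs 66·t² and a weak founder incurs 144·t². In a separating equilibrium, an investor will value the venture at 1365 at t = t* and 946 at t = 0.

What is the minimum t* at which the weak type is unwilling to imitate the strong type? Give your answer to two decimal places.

1.71

The weak type at t = 0 receives 946; imitating at t* yields 1365 − 144·t*².
Indifference: 946 = 1365 − 144·t*², so t*² = (1365 − 946) / 144 ≈ 2.9097.
t* = √2.9097 ≈ 1.71.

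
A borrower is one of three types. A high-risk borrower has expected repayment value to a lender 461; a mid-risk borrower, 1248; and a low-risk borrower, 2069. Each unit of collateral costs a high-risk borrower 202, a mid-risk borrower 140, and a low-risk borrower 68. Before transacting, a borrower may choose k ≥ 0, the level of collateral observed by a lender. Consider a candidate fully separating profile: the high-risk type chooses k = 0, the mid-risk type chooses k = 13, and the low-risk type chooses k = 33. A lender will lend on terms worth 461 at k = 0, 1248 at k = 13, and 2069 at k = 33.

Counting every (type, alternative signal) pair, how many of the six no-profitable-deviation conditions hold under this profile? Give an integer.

Low-risk (own payoff 2069 − 68×33 = -175): to k=0 gives 461 → profitable ✗; to k=13 gives 1248 − 68×13 = 364 → profitable ✗.
Mid-risk (own payoff 1248 − 140×13 = -572): to k=0 gives 461 → profitable ✗; to k=33 gives 2069 − 140×33 = -2551 → no gain ✓.
High-risk (own payoff 461): to k=13 gives 1248 − 202×13 = -1378 → no gain ✓; to k=33 gives 2069 − 202×33 = -4597 → no gain ✓.
3 of the 6 constraints hold; not an equilibrium.

3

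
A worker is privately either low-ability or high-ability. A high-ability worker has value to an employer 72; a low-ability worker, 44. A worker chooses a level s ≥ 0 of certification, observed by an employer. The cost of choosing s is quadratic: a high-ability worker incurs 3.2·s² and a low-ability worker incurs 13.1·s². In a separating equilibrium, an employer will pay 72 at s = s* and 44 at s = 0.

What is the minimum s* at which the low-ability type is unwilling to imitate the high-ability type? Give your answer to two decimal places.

1.46

The low-ability type at s = 0 receives 44; imitating at s* yields 72 − 13.1·s*².
Indifference: 44 = 72 − 13.1·s*², so s*² = (72 − 44) / 13.1 ≈ 2.1374.
s* = √2.1374 ≈ 1.46.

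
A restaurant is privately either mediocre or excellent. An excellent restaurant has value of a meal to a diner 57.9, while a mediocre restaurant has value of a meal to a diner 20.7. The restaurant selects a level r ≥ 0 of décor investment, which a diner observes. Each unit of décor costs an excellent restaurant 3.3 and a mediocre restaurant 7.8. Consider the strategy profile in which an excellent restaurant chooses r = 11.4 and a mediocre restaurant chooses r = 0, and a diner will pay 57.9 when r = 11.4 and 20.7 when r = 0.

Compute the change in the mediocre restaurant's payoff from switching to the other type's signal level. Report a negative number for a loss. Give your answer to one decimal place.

-51.7

Playing r = 0 the mediocre restaurant receives 20.7.
Deviating to r = 11.4 brings payment 57.9 at cost 7.8 × 11.4 = 88.92, netting -31.02.
Gain from deviating: -31.02 − 20.7 = -51.72, i.e. -51.7 to one decimal place.
The gain is negative, so the mediocre type's incentive-compatibility constraint is satisfied.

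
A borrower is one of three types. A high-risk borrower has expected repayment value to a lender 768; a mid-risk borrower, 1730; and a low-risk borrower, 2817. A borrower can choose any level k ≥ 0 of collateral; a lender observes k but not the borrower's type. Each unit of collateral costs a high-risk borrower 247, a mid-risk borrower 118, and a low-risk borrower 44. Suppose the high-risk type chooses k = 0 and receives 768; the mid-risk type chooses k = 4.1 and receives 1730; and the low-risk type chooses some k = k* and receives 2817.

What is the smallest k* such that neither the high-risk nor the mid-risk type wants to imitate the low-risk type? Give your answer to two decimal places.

13.31

Mid-risk type (on-path payoff 1730 − 118×4.1 = 1246.2) won't mimic when 1246.2 ≥ 2817 − 118·k*, i.e. k* ≥ 13.31.
High-risk type (on-path payoff 768) won't mimic when 768 ≥ 2817 − 247·k*, i.e. k* ≥ 8.30.
Both must hold, so k* = max(8.30, 13.31) = 13.31. The mid-risk type's constraint binds.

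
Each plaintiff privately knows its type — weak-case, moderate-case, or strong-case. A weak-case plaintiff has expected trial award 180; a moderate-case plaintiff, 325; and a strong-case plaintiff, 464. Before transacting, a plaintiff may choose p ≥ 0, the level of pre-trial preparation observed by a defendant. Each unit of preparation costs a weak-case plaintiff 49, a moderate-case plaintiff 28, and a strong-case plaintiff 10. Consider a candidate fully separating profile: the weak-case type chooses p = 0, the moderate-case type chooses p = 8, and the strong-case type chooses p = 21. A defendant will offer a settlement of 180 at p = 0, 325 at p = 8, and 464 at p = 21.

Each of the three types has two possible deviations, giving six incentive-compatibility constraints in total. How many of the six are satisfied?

Strong-case (own payoff 464 − 10×21 = 254): to p=0 gives 180 → no gain ✓; to p=8 gives 325 − 10×8 = 245 → no gain ✓.
Moderate-case (own payoff 325 − 28×8 = 101): to p=0 gives 180 → profitable ✗; to p=21 gives 464 − 28×21 = -124 → no gain ✓.
Weak-case (own payoff 180): to p=8 gives 325 − 49×8 = -67 → no gain ✓; to p=21 gives 464 − 49×21 = -565 → no gain ✓.
5 of the 6 constraints hold; not an equilibrium.

5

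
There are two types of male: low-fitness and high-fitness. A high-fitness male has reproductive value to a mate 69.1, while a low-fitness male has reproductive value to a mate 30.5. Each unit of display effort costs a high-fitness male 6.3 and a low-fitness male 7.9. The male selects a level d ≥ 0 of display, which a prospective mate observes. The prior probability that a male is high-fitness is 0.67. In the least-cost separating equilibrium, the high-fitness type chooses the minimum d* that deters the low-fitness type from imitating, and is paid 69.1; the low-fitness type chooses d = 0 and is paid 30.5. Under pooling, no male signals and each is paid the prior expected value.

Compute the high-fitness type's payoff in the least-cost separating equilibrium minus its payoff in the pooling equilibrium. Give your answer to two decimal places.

Least-cost separating signal: d* solves 30.5 = 69.1 − 7.9·d*, so d* = (69.1 − 30.5)/7.9 ≈ 4.8861.
High-fitness type's separating payoff: 69.1 − 6.3 × d* = 69.1 − 6.3 × (69.1 − 30.5)/7.9 = 69.1 − 243.18/7.9 ≈ 38.3177.
Pooling payoff: 0.67 × 69.1 + 0.33 × 30.5 = 56.362.
Difference: 38.3177 − 56.362 = -18.0443, i.e. -18.04 to two decimal places.
The high-fitness type would prefer the pooling outcome.

-18.04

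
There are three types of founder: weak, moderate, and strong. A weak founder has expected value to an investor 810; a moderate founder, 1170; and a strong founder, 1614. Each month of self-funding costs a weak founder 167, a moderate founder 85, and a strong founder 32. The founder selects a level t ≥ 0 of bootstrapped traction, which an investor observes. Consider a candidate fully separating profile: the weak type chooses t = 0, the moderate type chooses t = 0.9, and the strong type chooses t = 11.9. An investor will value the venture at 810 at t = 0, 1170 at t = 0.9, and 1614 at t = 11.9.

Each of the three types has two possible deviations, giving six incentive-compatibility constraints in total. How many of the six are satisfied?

Strong (own payoff 1614 − 32×11.9 = 1233.2): to t=0 gives 810 → no gain ✓; to t=0.9 gives 1170 − 32×0.9 = 1141.2 → no gain ✓.
Weak (own payoff 810): to t=0.9 gives 1170 − 167×0.9 = 1019.7 → profitable ✗; to t=11.9 gives 1614 − 167×11.9 = -373.3 → no gain ✓.
Moderate (own payoff 1170 − 85×0.9 = 1093.5): to t=0 gives 810 → no gain ✓; to t=11.9 gives 1614 − 85×11.9 = 602.5 → no gain ✓.
5 of the 6 constraints hold; not an equilibrium.

5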